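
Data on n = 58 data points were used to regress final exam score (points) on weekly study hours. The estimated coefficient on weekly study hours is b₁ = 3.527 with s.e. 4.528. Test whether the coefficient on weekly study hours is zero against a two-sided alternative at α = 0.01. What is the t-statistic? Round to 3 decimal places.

H₀: β₁ = 0 vs H₁: β₁ ≠ 0.
t = (b₁ − β₁⁰)/SE = 3.527 / 4.528 = 0.779.
df = n − 2 = 58 − 2 = 56.
Two-sided p ≈ 0.4393, which is ≥ 0.01, so fail to reject H₀.
The data do not give significant evidence of an association between weekly study hours and final exam score.

t = 0.779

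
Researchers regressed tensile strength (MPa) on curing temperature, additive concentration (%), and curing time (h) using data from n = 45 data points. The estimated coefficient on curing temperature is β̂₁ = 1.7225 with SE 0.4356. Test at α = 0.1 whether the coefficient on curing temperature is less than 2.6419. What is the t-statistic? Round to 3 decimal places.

H₀: β₁ = 2.6419 vs H₁: β₁ < 2.6419.
t = (β̂₁ − β₁⁰)/SE = (1.7225 − 2.6419) / 0.4356 = -2.111.
df = n − k − 1 = 45 − 3 − 1 = 41.
One-sided p ≈ 0.0205, which is < 0.1, so reject H₀.
There is evidence that the true slope on curing temperature is below 2.6419 MPa per unit, holding the other predictors fixed.

t = -2.111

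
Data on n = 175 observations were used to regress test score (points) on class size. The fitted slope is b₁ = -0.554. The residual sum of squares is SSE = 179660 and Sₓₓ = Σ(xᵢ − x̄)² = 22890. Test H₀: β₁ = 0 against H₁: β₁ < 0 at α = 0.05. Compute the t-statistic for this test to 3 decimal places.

t = -2.601

MSE = SSE/(n − 2) = 179660/173 = 1038.5.
SE(b₁) = √(MSE/Sₓₓ) = √(1038.5/22890) = 0.213.
t = -0.554 / 0.213 = -2.601.
df = n − 2 = 173.
One-sided p ≈ 0.0051, which is < 0.05, so reject H₀.
There is evidence that the true slope on class size is negative.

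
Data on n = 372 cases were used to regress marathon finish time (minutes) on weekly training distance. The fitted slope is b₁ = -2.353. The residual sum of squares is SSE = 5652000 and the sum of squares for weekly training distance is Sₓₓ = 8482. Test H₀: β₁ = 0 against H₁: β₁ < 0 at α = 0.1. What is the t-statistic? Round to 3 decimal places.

t = -1.753

MSE = SSE/(n − 2) = 5652000/370 = 15275.7.
SE(b₁) = √(MSE/Sₓₓ) = √(15275.7/8482) = 1.342.
t = -2.353 / 1.342 = -1.753.
df = n − 2 = 370.
One-sided p ≈ 0.0402, which is < 0.1, so reject H₀.
There is evidence that the true slope on weekly training distance is negative.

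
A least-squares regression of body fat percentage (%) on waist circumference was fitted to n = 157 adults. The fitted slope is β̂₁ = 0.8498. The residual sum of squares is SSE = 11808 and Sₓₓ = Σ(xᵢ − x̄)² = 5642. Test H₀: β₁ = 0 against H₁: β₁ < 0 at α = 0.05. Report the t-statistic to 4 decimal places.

MSE = SSE/(n − 2) = 11808/155 = 76.1806.
SE(β̂₁) = √(MSE/Sₓₓ) = √(76.1806/5642) = 0.1162.
t = 0.8498 / 0.1162 = 7.3133.
df = n − 2 = 155.
One-sided p ≈ 1.0000, which is ≥ 0.05, so fail to reject H₀.
The data do not give significant evidence that the true slope on waist circumference is negative.

t = 7.3133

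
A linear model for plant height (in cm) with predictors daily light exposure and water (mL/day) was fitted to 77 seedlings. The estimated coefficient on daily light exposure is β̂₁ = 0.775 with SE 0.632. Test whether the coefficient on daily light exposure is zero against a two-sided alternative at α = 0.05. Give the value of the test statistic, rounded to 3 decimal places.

H₀: β₁ = 0 vs H₁: β₁ ≠ 0.
t = (β̂₁ − β₁⁰)/SE = 0.775 / 0.632 = 1.226.
df = n − k − 1 = 77 − 2 − 1 = 74.
Two-sided p ≈ 0.2240, which is ≥ 0.05, so fail to reject H₀.
The data do not give significant evidence of an association between daily light exposure and plant height, after adjusting for the other predictors.

t = 1.226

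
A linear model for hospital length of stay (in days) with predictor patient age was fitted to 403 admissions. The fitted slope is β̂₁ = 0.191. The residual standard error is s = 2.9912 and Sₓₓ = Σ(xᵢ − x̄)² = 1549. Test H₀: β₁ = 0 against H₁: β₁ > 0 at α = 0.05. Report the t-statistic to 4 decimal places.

SE(β̂₁) = s/√Sₓₓ = 2.9912/√1549 = 0.0760011.
t = 0.191 / 0.0760011 = 2.5131.
df = n − 2 = 401.
One-sided p ≈ 0.0062, which is < 0.05, so reject H₀.
There is evidence that the true slope on patient age is positive.

t = 2.5131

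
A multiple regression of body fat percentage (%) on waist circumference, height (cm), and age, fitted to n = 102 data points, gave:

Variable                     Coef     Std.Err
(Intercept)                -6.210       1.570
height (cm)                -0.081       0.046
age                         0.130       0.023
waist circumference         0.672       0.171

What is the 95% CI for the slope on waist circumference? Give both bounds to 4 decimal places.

(0.3327, 1.0113)

Read off: b = 0.672, SE = 0.171 for waist circumference.
df = n − k − 1 = 102 − 3 − 1 = 98.
t* = t_{0.025, 98} = 1.984467.
Margin = t* × SE = 1.984467 × 0.171 = 0.339344.
CI: 0.672 ± 0.339344 → (0.3327, 1.0113).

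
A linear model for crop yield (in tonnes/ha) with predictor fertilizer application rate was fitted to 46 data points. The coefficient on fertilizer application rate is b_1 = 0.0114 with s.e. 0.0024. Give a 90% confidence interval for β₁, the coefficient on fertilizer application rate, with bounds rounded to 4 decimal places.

(0.0074, 0.0154)

df = n − 2 = 46 − 2 = 44.
t* = t_{0.05, 44} = 1.68023.
Margin = t* × SE = 1.68023 × 0.0024 = 0.004033.
CI: 0.0114 ± 0.004033 → (0.0074, 0.0154).
With 90% confidence, each one-unit increase in fertilizer application rate is associated with a change of between 0.0074 and 0.0154 tonnes/ha in crop yield.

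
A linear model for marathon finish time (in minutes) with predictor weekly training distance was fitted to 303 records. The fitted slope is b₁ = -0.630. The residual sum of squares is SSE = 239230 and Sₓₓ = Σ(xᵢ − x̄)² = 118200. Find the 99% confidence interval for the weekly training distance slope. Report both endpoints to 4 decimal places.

(-0.8426, -0.4174)

MSE = SSE/(n − 2) = 239230/301 = 794.784.
SE(b₁) = √(MSE/Sₓₓ) = √(794.784/118200) = 0.0820004.
df = n − 2 = 301.
t* = t_{0.005, 301} = 2.592261.
Margin = t* × SE = 2.592261 × 0.0820004 = 0.212566.
CI: -0.630 ± 0.212566 → (-0.8426, -0.4174).
With 99% confidence, each one-unit increase in weekly training distance is associated with a change of between -0.8426 and -0.4174 minutes in marathon finish time.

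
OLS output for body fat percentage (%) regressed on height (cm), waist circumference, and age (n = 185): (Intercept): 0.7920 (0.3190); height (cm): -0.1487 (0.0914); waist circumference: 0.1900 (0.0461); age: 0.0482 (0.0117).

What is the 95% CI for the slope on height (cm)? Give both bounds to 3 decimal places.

Read off: b = -0.1487, SE = 0.0914 for height (cm).
df = n − k − 1 = 185 − 3 − 1 = 181.
t* = t_{0.025, 181} = 1.973157.
Margin = t* × SE = 1.973157 × 0.0914 = 0.18035.
CI: -0.1487 ± 0.18035 → (-0.329, 0.032).

(-0.329, 0.032)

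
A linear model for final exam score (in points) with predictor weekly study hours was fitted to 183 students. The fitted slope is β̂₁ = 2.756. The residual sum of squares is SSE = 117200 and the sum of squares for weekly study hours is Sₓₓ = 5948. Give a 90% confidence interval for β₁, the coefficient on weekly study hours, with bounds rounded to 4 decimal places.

(2.2105, 3.3015)

MSE = SSE/(n − 2) = 117200/181 = 647.514.
SE(β̂₁) = √(MSE/Sₓₓ) = √(647.514/5948) = 0.329943.
df = n − 2 = 181.
t* = t_{0.05, 181} = 1.653316.
Margin = t* × SE = 1.653316 × 0.329943 = 0.545500.
CI: 2.756 ± 0.545500 → (2.2105, 3.3015).
With 90% confidence, each one-unit increase in weekly study hours is associated with a change of between 2.2105 and 3.3015 points in final exam score.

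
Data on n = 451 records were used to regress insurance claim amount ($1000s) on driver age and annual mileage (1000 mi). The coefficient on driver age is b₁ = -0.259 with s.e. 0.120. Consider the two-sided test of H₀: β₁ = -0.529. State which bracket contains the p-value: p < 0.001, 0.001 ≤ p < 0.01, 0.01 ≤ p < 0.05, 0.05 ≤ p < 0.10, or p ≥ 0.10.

0.01 ≤ p < 0.05

t = (-0.259 − (-0.529)) / 0.120 = 2.250.
df = n − k − 1 = 451 − 2 − 1 = 448.
Two-sided p = 2·P(T_{448} > |t|) ≈ 0.0249.
So 0.01 ≤ p < 0.05.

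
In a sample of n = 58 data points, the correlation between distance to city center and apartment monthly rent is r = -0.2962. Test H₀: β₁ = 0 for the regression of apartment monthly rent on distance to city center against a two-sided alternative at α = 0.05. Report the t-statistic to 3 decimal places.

t = r·√(n − 2)/√(1 − r²) = -0.2962·√56/√0.912266 = -2.321.
df = n − 2 = 56.
Two-sided p ≈ 0.0240, which is < 0.05, so reject H₀.
There is evidence of a linear association between distance to city center and apartment monthly rent.

t = -2.321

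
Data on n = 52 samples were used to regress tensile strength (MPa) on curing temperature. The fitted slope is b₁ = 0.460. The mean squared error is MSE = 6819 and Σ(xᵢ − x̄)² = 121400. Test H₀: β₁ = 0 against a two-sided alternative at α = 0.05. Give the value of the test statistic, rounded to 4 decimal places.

t = 1.9409

SE(b₁) = √(MSE/Sₓₓ) = √(6819/121400) = 0.237001.
t = 0.460 / 0.237001 = 1.9409.
df = n − 2 = 50.
Two-sided p ≈ 0.0579, which is ≥ 0.05, so fail to reject H₀.
The data do not give significant evidence of an association between curing temperature and tensile strength.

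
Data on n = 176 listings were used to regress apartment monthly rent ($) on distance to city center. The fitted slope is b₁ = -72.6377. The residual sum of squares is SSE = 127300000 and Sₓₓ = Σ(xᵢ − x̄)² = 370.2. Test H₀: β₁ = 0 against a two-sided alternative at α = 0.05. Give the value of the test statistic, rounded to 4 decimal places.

t = -1.6340

MSE = SSE/(n − 2) = 127300000/174 = 731609.
SE(b₁) = √(MSE/Sₓₓ) = √(731609/370.2) = 44.4551.
t = -72.6377 / 44.4551 = -1.6340.
df = n − 2 = 174.
Two-sided p ≈ 0.1041, which is ≥ 0.05, so fail to reject H₀.
The data do not give significant evidence of an association between distance to city center and apartment monthly rent.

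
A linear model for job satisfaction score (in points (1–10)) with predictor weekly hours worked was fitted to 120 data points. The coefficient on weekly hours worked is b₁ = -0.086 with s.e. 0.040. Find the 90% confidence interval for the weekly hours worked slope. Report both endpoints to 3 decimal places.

(-0.152, -0.020)

df = n − 2 = 120 − 2 = 118.
t* = t_{0.05, 118} = 1.65787.
Margin = t* × SE = 1.65787 × 0.040 = 0.06631.
CI: -0.086 ± 0.06631 → (-0.152, -0.020).
With 90% confidence, each one-unit increase in weekly hours worked is associated with a change of between -0.152 and -0.020 points (1–10) in job satisfaction score.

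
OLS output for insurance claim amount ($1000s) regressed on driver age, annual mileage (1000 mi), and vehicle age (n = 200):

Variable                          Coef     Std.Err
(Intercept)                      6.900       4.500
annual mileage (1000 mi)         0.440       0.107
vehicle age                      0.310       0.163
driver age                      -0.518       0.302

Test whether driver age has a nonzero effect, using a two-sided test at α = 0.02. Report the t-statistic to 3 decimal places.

t = -1.715

Read off: b = -0.518, SE = 0.302 for driver age.
H₀: β₁ = 0 vs H₁: β₁ ≠ 0.
t = -0.518 / 0.302 = -1.715.
df = n − k − 1 = 200 − 3 − 1 = 196.
Two-sided p ≈ 0.0879, which is ≥ 0.02, so fail to reject H₀.
The data do not give significant evidence of an association between driver age and insurance claim amount, after adjusting for the other predictors.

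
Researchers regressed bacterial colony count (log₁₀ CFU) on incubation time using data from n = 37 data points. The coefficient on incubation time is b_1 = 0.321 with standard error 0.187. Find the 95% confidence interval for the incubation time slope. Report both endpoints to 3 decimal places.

(-0.059, 0.701)

df = n − 2 = 37 − 2 = 35.
t* = t_{0.025, 35} = 2.030108.
Margin = t* × SE = 2.030108 × 0.187 = 0.37963.
CI: 0.321 ± 0.37963 → (-0.059, 0.701).
With 95% confidence, each one-unit increase in incubation time is associated with a change of between -0.059 and 0.701 log₁₀ CFU in bacterial colony count.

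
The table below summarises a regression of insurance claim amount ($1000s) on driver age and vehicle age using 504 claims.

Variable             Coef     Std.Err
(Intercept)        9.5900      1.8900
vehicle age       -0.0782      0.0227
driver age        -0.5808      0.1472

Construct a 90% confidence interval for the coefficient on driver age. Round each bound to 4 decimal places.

(-0.8234, -0.3382)

Read off: b = -0.5808, SE = 0.1472 for driver age.
df = n − k − 1 = 504 − 2 − 1 = 501.
t* = t_{0.05, 501} = 1.647901.
Margin = t* × SE = 1.647901 × 0.1472 = 0.242571.
CI: -0.5808 ± 0.242571 → (-0.8234, -0.3382).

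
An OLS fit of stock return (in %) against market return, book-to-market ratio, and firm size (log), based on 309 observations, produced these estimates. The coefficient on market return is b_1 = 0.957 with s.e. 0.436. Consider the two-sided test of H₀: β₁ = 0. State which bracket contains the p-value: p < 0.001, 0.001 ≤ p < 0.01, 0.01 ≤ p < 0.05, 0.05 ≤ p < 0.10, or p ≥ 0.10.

0.01 ≤ p < 0.05

t = 0.957 / 0.436 = 2.195.
df = n − k − 1 = 309 − 3 − 1 = 305.
Two-sided p = 2·P(T_{305} > |t|) ≈ 0.0289.
So 0.01 ≤ p < 0.05.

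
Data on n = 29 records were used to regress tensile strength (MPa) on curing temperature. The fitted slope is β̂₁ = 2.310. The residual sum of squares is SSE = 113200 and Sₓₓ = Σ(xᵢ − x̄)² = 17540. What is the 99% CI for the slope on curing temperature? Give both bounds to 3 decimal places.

MSE = SSE/(n − 2) = 113200/27 = 4192.59.
SE(β̂₁) = √(MSE/Sₓₓ) = √(4192.59/17540) = 0.488907.
df = n − 2 = 27.
t* = t_{0.005, 27} = 2.770683.
Margin = t* × SE = 2.770683 × 0.488907 = 1.35461.
CI: 2.310 ± 1.35461 → (0.955, 3.665).
With 99% confidence, each one-unit increase in curing temperature is associated with a change of between 0.955 and 3.665 MPa in tensile strength.

(0.955, 3.665)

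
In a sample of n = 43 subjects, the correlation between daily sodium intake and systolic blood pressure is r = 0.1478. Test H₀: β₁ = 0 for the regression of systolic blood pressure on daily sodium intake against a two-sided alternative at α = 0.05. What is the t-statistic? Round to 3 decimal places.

t = r·√(n − 2)/√(1 − r²) = 0.1478·√41/√0.978155 = 0.957.
df = n − 2 = 41.
Two-sided p ≈ 0.3442, which is ≥ 0.05, so fail to reject H₀.
The data do not give significant evidence of a linear association between daily sodium intake and systolic blood pressure.

t = 0.957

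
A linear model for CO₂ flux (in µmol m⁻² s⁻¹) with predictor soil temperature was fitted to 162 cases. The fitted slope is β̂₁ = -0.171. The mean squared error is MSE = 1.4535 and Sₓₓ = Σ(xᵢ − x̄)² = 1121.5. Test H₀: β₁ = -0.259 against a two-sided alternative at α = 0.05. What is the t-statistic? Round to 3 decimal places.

SE(β̂₁) = √(MSE/Sₓₓ) = √(1.4535/1121.5) = 0.0360004.
t = (-0.171 − (-0.259)) / 0.0360004 = 2.444.
df = n − 2 = 160.
Two-sided p ≈ 0.0156, which is < 0.05, so reject H₀.
There is evidence that the true slope on soil temperature differs from -0.259 µmol m⁻² s⁻¹ per unit.

t = 2.444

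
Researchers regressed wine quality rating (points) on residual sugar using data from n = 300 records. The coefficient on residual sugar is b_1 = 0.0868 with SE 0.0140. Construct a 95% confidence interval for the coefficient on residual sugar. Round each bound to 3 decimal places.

df = n − 2 = 300 − 2 = 298.
t* = t_{0.025, 298} = 1.967957.
Margin = t* × SE = 1.967957 × 0.0140 = 0.02755.
CI: 0.0868 ± 0.02755 → (0.059, 0.114).
With 95% confidence, each one-unit increase in residual sugar is associated with a change of between 0.059 and 0.114 points in wine quality rating.

(0.059, 0.114)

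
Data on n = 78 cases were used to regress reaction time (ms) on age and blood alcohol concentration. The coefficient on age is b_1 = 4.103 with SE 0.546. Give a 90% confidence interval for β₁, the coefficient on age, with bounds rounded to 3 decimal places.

df = n − k − 1 = 78 − 2 − 1 = 75.
t* = t_{0.05, 75} = 1.665425.
Margin = t* × SE = 1.665425 × 0.546 = 0.90932.
CI: 4.103 ± 0.90932 → (3.194, 5.012).
With 90% confidence, each one-unit increase in age is associated with a change of between 3.194 and 5.012 ms in reaction time, holding the other predictors fixed.

(3.194, 5.012)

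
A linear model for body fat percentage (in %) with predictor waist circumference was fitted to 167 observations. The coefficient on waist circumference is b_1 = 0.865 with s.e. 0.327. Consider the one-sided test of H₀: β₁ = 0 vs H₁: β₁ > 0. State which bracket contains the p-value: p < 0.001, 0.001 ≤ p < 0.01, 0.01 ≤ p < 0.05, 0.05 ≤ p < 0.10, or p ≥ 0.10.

0.001 ≤ p < 0.01

t = 0.865 / 0.327 = 2.645.
df = n − 2 = 167 − 2 = 165.
One-sided p = P(T_{165} > t) ≈ 0.0045.
So 0.001 ≤ p < 0.01.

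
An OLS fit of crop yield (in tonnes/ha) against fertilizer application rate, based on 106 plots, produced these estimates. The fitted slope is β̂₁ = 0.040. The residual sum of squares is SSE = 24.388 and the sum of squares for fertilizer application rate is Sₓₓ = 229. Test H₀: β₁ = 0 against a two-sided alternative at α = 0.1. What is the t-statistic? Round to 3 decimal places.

t = 1.250

MSE = SSE/(n − 2) = 24.388/104 = 0.2345.
SE(β̂₁) = √(MSE/Sₓₓ) = √(0.2345/229) = 0.0320003.
t = 0.040 / 0.0320003 = 1.250.
df = n − 2 = 104.
Two-sided p ≈ 0.2141, which is ≥ 0.1, so fail to reject H₀.
The data do not give significant evidence of an association between fertilizer application rate and crop yield.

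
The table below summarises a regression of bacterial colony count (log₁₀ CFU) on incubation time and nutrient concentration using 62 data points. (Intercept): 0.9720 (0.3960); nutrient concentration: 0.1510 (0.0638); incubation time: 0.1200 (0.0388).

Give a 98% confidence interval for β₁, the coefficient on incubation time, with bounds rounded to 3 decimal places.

(0.027, 0.213)

Read off: b = 0.1200, SE = 0.0388 for incubation time.
df = n − k − 1 = 62 − 2 − 1 = 59.
t* = t_{0.01, 59} = 2.391229.
Margin = t* × SE = 2.391229 × 0.0388 = 0.09278.
CI: 0.1200 ± 0.09278 → (0.027, 0.213).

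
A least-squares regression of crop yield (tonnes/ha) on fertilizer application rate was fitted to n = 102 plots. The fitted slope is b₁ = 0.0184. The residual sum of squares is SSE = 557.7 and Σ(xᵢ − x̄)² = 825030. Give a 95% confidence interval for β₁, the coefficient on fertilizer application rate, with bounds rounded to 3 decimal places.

MSE = SSE/(n − 2) = 557.7/100 = 5.577.
SE(b₁) = √(MSE/Sₓₓ) = √(5.577/825030) = 0.00259995.
df = n − 2 = 100.
t* = t_{0.025, 100} = 1.983972.
Margin = t* × SE = 1.983972 × 0.00259995 = 0.00516.
CI: 0.0184 ± 0.00516 → (0.013, 0.024).
With 95% confidence, each one-unit increase in fertilizer application rate is associated with a change of between 0.013 and 0.024 tonnes/ha in crop yield.

(0.013, 0.024)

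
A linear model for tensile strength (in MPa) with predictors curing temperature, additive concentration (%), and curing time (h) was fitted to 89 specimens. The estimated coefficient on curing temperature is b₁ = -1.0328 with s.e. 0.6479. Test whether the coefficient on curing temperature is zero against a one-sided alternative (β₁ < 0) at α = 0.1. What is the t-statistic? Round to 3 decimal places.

t = -1.594

H₀: β₁ = 0 vs H₁: β₁ < 0.
t = (b₁ − β₁⁰)/SE = -1.0328 / 0.6479 = -1.594.
df = n − k − 1 = 89 − 3 − 1 = 85.
One-sided p ≈ 0.0573, which is < 0.1, so reject H₀.
There is evidence that the true slope on curing temperature is negative, holding the other predictors fixed.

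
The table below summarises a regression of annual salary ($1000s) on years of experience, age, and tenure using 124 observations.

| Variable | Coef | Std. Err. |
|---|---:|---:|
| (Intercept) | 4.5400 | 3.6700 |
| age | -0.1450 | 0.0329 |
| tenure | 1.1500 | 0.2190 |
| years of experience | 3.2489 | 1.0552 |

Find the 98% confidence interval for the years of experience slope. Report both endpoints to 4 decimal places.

Read off: b = 3.2489, SE = 1.0552 for years of experience.
df = n − k − 1 = 124 − 3 − 1 = 120.
t* = t_{0.01, 120} = 2.357825.
Margin = t* × SE = 2.357825 × 1.0552 = 2.487977.
CI: 3.2489 ± 2.487977 → (0.7609, 5.7369).

(0.7609, 5.7369)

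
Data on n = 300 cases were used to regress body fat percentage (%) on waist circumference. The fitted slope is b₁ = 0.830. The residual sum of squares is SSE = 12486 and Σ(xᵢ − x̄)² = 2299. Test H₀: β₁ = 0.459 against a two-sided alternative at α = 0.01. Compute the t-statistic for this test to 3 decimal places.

t = 2.748

MSE = SSE/(n − 2) = 12486/298 = 41.8993.
SE(b₁) = √(MSE/Sₓₓ) = √(41.8993/2299) = 0.135.
t = (0.830 − 0.459) / 0.135 = 2.748.
df = n − 2 = 298.
Two-sided p ≈ 0.0064, which is < 0.01, so reject H₀.
There is evidence that the true slope on waist circumference differs from 0.459 % per unit.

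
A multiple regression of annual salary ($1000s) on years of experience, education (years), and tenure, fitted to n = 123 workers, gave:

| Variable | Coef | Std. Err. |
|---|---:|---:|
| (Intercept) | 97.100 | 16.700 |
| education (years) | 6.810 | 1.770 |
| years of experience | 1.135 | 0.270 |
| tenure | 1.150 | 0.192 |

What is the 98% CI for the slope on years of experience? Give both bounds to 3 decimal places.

Read off: b = 1.135, SE = 0.270 for years of experience.
df = n − k − 1 = 123 − 3 − 1 = 119.
t* = t_{0.01, 119} = 2.358093.
Margin = t* × SE = 2.358093 × 0.270 = 0.63668.
CI: 1.135 ± 0.63668 → (0.498, 1.772).

(0.498, 1.772)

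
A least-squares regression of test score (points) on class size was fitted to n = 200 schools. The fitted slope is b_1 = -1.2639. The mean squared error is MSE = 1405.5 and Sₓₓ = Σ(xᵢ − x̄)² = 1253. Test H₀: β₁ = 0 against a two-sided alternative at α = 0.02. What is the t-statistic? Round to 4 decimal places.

t = -1.1934

SE(b_1) = √(MSE/Sₓₓ) = √(1405.5/1253) = 1.05911.
t = -1.2639 / 1.05911 = -1.1934.
df = n − 2 = 198.
Two-sided p ≈ 0.2342, which is ≥ 0.02, so fail to reject H₀.
The data do not give significant evidence of an association between class size and test score.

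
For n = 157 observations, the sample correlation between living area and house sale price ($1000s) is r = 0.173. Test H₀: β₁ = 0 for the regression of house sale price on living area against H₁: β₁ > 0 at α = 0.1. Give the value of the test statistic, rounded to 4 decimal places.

t = r·√(n − 2)/√(1 − r²) = 0.173·√155/√0.970071 = 2.1868.
df = n − 2 = 155.
One-sided p ≈ 0.0151, which is < 0.1, so reject H₀.
There is evidence of a linear association between living area and house sale price.

t = 2.1868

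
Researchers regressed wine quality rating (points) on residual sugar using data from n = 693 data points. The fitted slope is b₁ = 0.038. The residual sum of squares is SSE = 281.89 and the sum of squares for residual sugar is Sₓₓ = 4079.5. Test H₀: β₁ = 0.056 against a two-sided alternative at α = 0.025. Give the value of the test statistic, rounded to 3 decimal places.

MSE = SSE/(n − 2) = 281.89/691 = 0.407945.
SE(b₁) = √(MSE/Sₓₓ) = √(0.407945/4079.5) = 0.00999994.
t = (0.038 − 0.056) / 0.00999994 = -1.800.
df = n − 2 = 691.
Two-sided p ≈ 0.0723, which is ≥ 0.025, so fail to reject H₀.
The data are consistent with a true slope of 0.056 points per unit of residual sugar.

t = -1.800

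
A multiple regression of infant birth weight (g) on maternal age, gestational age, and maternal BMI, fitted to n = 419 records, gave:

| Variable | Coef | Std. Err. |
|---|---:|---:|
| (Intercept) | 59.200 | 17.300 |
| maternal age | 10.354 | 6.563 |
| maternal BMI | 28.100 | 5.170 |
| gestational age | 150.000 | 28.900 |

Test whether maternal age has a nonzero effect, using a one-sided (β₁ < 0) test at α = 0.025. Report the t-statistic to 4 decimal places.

Read off: b = 10.354, SE = 6.563 for maternal age.
H₀: β₁ = 0 vs H₁: β₁ < 0.
t = 10.354 / 6.563 = 1.5776.
df = n − k − 1 = 419 − 3 − 1 = 415.
One-sided p ≈ 0.9423, which is ≥ 0.025, so fail to reject H₀.
The data do not give significant evidence that the true slope on maternal age is negative, holding the other predictors fixed.

t = 1.5776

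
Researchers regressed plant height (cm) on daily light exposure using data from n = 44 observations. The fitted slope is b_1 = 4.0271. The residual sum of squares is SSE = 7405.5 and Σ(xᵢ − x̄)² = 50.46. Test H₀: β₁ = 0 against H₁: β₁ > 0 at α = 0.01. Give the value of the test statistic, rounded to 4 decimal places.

MSE = SSE/(n − 2) = 7405.5/42 = 176.321.
SE(b_1) = √(MSE/Sₓₓ) = √(176.321/50.46) = 1.8693.
t = 4.0271 / 1.8693 = 2.1543.
df = n − 2 = 42.
One-sided p ≈ 0.0185, which is ≥ 0.01, so fail to reject H₀.
The data do not give significant evidence that the true slope on daily light exposure is positive.

t = 2.1543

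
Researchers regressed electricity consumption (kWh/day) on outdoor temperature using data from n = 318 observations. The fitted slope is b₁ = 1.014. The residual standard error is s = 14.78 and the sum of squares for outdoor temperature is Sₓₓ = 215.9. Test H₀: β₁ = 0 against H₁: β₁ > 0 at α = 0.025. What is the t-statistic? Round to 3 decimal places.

t = 1.008

SE(b₁) = s/√Sₓₓ = 14.78/√215.9 = 1.00588.
t = 1.014 / 1.00588 = 1.008.
df = n − 2 = 316.
One-sided p ≈ 0.1571, which is ≥ 0.025, so fail to reject H₀.
The data do not give significant evidence that the true slope on outdoor temperature is positive.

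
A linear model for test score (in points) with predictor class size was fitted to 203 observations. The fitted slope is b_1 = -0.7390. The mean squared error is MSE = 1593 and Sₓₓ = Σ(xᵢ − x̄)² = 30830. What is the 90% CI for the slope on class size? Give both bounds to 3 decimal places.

(-1.115, -0.363)

SE(b_1) = √(MSE/Sₓₓ) = √(1593/30830) = 0.227311.
df = n − 2 = 201.
t* = t_{0.05, 201} = 1.65247.
Margin = t* × SE = 1.65247 × 0.227311 = 0.37563.
CI: -0.7390 ± 0.37563 → (-1.115, -0.363).
With 90% confidence, each one-unit increase in class size is associated with a change of between -1.115 and -0.363 points in test score.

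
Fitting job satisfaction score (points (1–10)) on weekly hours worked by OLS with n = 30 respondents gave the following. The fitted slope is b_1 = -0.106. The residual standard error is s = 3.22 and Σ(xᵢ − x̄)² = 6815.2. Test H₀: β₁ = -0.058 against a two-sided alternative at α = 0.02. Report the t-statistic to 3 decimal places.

t = -1.231

SE(b_1) = s/√Sₓₓ = 3.22/√6815.2 = 0.0390047.
t = (-0.106 − (-0.058)) / 0.0390047 = -1.231.
df = n − 2 = 28.
Two-sided p ≈ 0.2287, which is ≥ 0.02, so fail to reject H₀.
The data are consistent with a true slope of -0.058 points (1–10) per unit of weekly hours worked.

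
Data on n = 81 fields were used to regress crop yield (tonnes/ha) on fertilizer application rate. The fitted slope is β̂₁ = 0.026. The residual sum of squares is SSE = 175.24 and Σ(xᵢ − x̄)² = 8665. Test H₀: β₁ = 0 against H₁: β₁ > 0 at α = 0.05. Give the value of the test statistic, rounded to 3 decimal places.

t = 1.625

MSE = SSE/(n − 2) = 175.24/79 = 2.21823.
SE(β̂₁) = √(MSE/Sₓₓ) = √(2.21823/8665) = 0.016.
t = 0.026 / 0.016 = 1.625.
df = n − 2 = 79.
One-sided p ≈ 0.0541, which is ≥ 0.05, so fail to reject H₀.
The data do not give significant evidence that the true slope on fertilizer application rate is positive.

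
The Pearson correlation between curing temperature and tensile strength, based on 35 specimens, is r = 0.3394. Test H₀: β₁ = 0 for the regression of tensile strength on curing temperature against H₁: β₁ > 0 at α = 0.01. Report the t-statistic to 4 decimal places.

t = r·√(n − 2)/√(1 − r²) = 0.3394·√33/√0.884808 = 2.0727.
df = n − 2 = 33.
One-sided p ≈ 0.0230, which is ≥ 0.01, so fail to reject H₀.
The data do not give significant evidence of a linear association between curing temperature and tensile strength.

t = 2.0727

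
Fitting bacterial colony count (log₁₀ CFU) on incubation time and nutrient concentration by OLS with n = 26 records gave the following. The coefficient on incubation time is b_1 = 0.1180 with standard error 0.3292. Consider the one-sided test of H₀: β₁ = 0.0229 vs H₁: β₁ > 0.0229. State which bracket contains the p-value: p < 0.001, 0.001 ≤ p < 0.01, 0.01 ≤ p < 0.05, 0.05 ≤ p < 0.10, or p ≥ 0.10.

p ≥ 0.10

t = (0.1180 − 0.0229) / 0.3292 = 0.289.
df = n − k − 1 = 26 − 2 − 1 = 23.
One-sided p = P(T_{23} > t) ≈ 0.3876.
So p ≥ 0.10.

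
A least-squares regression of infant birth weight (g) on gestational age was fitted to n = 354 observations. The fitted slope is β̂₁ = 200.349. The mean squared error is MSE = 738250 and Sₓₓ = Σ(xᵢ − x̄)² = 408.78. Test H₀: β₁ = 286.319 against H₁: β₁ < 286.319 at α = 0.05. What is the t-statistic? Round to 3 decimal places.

t = -2.023

SE(β̂₁) = √(MSE/Sₓₓ) = √(738250/408.78) = 42.4969.
t = (200.349 − 286.319) / 42.4969 = -2.023.
df = n − 2 = 352.
One-sided p ≈ 0.0219, which is < 0.05, so reject H₀.
There is evidence that the true slope on gestational age is below 286.319 g per unit.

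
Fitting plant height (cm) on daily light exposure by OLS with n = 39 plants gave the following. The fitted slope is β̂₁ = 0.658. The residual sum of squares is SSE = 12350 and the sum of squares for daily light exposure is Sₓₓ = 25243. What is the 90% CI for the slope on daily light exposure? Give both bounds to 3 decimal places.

MSE = SSE/(n − 2) = 12350/37 = 333.784.
SE(β̂₁) = √(MSE/Sₓₓ) = √(333.784/25243) = 0.114991.
df = n − 2 = 37.
t* = t_{0.05, 37} = 1.687094.
Margin = t* × SE = 1.687094 × 0.114991 = 0.19400.
CI: 0.658 ± 0.19400 → (0.464, 0.852).
With 90% confidence, each one-unit increase in daily light exposure is associated with a change of between 0.464 and 0.852 cm in plant height.

(0.464, 0.852)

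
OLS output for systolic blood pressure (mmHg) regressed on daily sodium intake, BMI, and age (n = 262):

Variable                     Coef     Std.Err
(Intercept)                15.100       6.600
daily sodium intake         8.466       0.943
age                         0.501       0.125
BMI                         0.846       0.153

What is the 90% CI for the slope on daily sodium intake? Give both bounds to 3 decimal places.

(6.909, 10.023)

Read off: b = 8.466, SE = 0.943 for daily sodium intake.
df = n − k − 1 = 262 − 3 − 1 = 258.
t* = t_{0.05, 258} = 1.650781.
Margin = t* × SE = 1.650781 × 0.943 = 1.55669.
CI: 8.466 ± 1.55669 → (6.909, 10.023).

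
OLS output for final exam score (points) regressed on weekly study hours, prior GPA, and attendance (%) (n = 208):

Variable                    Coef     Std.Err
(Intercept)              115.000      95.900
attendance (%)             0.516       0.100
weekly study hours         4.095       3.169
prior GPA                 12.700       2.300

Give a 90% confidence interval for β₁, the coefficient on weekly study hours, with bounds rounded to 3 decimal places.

(-1.141, 9.331)

Read off: b = 4.095, SE = 3.169 for weekly study hours.
df = n − k − 1 = 208 − 3 − 1 = 204.
t* = t_{0.05, 204} = 1.652357.
Margin = t* × SE = 1.652357 × 3.169 = 5.23632.
CI: 4.095 ± 5.23632 → (-1.141, 9.331).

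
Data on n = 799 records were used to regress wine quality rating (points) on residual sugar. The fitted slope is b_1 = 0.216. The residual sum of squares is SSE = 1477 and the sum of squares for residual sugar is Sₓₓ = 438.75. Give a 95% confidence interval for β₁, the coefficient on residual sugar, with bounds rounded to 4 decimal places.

MSE = SSE/(n − 2) = 1477/797 = 1.8532.
SE(b_1) = √(MSE/Sₓₓ) = √(1.8532/438.75) = 0.0649909.
df = n − 2 = 797.
t* = t_{0.025, 797} = 1.962945.
Margin = t* × SE = 1.962945 × 0.0649909 = 0.127574.
CI: 0.216 ± 0.127574 → (0.0884, 0.3436).
With 95% confidence, each one-unit increase in residual sugar is associated with a change of between 0.0884 and 0.3436 points in wine quality rating.

(0.0884, 0.3436)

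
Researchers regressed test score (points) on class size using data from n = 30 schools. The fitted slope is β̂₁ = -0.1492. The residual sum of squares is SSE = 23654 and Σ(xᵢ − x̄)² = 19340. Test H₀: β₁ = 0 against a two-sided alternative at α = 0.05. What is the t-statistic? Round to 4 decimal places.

MSE = SSE/(n − 2) = 23654/28 = 844.786.
SE(β̂₁) = √(MSE/Sₓₓ) = √(844.786/19340) = 0.208999.
t = -0.1492 / 0.208999 = -0.7139.
df = n − 2 = 28.
Two-sided p ≈ 0.4812, which is ≥ 0.05, so fail to reject H₀.
The data do not give significant evidence of an association between class size and test score.

t = -0.7139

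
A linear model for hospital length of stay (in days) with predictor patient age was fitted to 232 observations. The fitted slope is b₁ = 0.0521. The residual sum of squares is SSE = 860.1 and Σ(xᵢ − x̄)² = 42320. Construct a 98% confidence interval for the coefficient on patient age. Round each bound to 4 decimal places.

(0.0301, 0.0741)

MSE = SSE/(n − 2) = 860.1/230 = 3.73957.
SE(b₁) = √(MSE/Sₓₓ) = √(3.73957/42320) = 0.00940021.
df = n − 2 = 230.
t* = t_{0.01, 230} = 2.34267.
Margin = t* × SE = 2.34267 × 0.00940021 = 0.022022.
CI: 0.0521 ± 0.022022 → (0.0301, 0.0741).
With 98% confidence, each one-unit increase in patient age is associated with a change of between 0.0301 and 0.0741 days in hospital length of stay.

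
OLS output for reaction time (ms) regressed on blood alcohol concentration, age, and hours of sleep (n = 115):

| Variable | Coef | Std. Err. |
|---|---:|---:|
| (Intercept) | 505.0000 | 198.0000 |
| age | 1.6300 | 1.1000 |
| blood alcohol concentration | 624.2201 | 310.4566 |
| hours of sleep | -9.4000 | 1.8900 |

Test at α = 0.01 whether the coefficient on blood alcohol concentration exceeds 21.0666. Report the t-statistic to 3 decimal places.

t = 1.943

Read off: b = 624.2201, SE = 310.4566 for blood alcohol concentration.
H₀: β₁ = 21.0666 vs H₁: β₁ > 21.0666.
t = (624.2201 − 21.0666) / 310.4566 = 1.943.
df = n − k − 1 = 115 − 3 − 1 = 111.
One-sided p ≈ 0.0273, which is ≥ 0.01, so fail to reject H₀.
The data do not give significant evidence that the true slope on blood alcohol concentration exceeds 21.0666 ms per unit, holding the other predictors fixed.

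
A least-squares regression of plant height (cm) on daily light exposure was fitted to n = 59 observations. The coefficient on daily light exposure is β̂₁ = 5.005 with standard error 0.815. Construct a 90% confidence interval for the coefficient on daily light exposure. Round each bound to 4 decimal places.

(3.6423, 6.3677)

df = n − 2 = 59 − 2 = 57.
t* = t_{0.05, 57} = 1.672029.
Margin = t* × SE = 1.672029 × 0.815 = 1.362704.
CI: 5.005 ± 1.362704 → (3.6423, 6.3677).
With 90% confidence, each one-unit increase in daily light exposure is associated with a change of between 3.6423 and 6.3677 cm in plant height.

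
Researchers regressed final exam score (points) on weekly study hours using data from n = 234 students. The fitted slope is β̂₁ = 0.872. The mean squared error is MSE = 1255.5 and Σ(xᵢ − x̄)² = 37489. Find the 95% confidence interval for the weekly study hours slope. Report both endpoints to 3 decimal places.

(0.511, 1.233)

SE(β̂₁) = √(MSE/Sₓₓ) = √(1255.5/37489) = 0.183002.
df = n − 2 = 232.
t* = t_{0.025, 232} = 1.970242.
Margin = t* × SE = 1.970242 × 0.183002 = 0.36056.
CI: 0.872 ± 0.36056 → (0.511, 1.233).
With 95% confidence, each one-unit increase in weekly study hours is associated with a change of between 0.511 and 1.233 points in final exam score.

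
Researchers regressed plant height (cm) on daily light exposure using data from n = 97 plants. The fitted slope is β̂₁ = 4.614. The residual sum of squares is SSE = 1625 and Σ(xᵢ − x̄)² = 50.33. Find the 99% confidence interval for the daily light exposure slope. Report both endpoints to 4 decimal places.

MSE = SSE/(n − 2) = 1625/95 = 17.1053.
SE(β̂₁) = √(MSE/Sₓₓ) = √(17.1053/50.33) = 0.582977.
df = n − 2 = 95.
t* = t_{0.005, 95} = 2.628576.
Margin = t* × SE = 2.628576 × 0.582977 = 1.532399.
CI: 4.614 ± 1.532399 → (3.0816, 6.1464).
With 99% confidence, each one-unit increase in daily light exposure is associated with a change of between 3.0816 and 6.1464 cm in plant height.

(3.0816, 6.1464)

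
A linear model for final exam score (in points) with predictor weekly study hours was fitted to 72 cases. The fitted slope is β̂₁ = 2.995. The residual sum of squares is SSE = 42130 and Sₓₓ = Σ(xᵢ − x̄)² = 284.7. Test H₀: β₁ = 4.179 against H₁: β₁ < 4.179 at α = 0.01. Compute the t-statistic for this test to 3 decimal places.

t = -0.814

MSE = SSE/(n − 2) = 42130/70 = 601.857.
SE(β̂₁) = √(MSE/Sₓₓ) = √(601.857/284.7) = 1.45396.
t = (2.995 − 4.179) / 1.45396 = -0.814.
df = n − 2 = 70.
One-sided p ≈ 0.2091, which is ≥ 0.01, so fail to reject H₀.
The data do not give significant evidence that the true slope on weekly study hours is below 4.179 points per unit.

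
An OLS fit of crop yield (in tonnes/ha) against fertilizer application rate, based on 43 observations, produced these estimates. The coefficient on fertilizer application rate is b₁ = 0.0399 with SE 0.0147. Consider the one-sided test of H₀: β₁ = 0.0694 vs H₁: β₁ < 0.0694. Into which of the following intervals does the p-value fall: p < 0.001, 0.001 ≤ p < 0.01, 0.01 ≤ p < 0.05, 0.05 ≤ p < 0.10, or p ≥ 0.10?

t = (0.0399 − 0.0694) / 0.0147 = -2.007.
df = n − 2 = 43 − 2 = 41.
One-sided p = P(T_{41} < t) ≈ 0.0257.
So 0.01 ≤ p < 0.05.

0.01 ≤ p < 0.05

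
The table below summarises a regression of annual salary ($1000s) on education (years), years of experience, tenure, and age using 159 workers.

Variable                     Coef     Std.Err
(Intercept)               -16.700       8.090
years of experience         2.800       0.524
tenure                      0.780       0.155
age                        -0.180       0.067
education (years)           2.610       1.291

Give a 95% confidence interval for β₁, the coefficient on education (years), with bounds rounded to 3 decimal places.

(0.060, 5.160)

Read off: b = 2.610, SE = 1.291 for education (years).
df = n − k − 1 = 159 − 4 − 1 = 154.
t* = t_{0.025, 154} = 1.975488.
Margin = t* × SE = 1.975488 × 1.291 = 2.55036.
CI: 2.610 ± 2.55036 → (0.060, 5.160).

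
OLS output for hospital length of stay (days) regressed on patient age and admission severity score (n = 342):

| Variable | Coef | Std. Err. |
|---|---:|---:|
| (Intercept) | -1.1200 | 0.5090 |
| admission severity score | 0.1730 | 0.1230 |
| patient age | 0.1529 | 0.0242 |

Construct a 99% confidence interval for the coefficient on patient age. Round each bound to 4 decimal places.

Read off: b = 0.1529, SE = 0.0242 for patient age.
df = n − k − 1 = 342 − 2 − 1 = 339.
t* = t_{0.005, 339} = 2.59041.
Margin = t* × SE = 2.59041 × 0.0242 = 0.062688.
CI: 0.1529 ± 0.062688 → (0.0902, 0.2156).

(0.0902, 0.2156)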